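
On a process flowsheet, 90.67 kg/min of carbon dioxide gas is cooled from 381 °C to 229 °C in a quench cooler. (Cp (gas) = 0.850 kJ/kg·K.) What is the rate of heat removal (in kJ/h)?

Q_c = 703000 kJ/h

Q = ṁ·Cp·ΔT = 90.67 × 0.850 × (229 − 381) = -11715 kJ/min
Converting: 11715 / 60 s = 195.24 kW
Cooling duty = 702870 kJ/h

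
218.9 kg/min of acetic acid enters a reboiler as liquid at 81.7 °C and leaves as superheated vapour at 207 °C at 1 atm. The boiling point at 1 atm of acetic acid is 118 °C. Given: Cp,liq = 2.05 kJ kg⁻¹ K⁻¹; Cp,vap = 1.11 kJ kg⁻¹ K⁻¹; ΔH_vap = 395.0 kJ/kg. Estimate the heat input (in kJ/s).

liquid 81.7→118 °C: 74.415 kJ/kg
vaporisation at 118 °C: 395 kJ/kg
vapour 118→207 °C: 98.79 kJ/kg
Δh = 74.415 + 395 + 98.79 = 568.21 kJ/kg
Q = ṁ·Δh = 218.9 kg/min × 568.21 kJ/kg = 124380 kJ/min
|Q| = 2073 kW

Q = 2070 kJ/s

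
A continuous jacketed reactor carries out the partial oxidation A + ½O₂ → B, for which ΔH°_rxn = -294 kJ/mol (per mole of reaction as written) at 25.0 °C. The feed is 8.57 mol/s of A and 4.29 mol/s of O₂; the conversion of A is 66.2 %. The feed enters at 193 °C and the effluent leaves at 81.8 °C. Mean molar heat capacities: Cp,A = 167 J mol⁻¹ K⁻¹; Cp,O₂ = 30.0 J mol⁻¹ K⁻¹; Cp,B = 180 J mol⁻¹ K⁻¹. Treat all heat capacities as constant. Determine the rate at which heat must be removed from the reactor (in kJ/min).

Extent of reaction ξ = 0.662 × 8.57 = 5.6733 mol/s
Reaction term: ξ·ΔH°_rxn = 5.6733 × -294 = -1668 kJ/s
Sensible, feed 193→25 °C: -262.06 kJ/s
Outlet flows (mol/s): A 2.8967, O₂ 1.4533, B 5.6733
Sensible, products 25→81.8 °C: 87.957 kJ/s
Q = ΔH = -1842.1 kJ/s = -1842.1 kW
Heat removed = 110520 kJ/min

Q_out = 111000 kJ/min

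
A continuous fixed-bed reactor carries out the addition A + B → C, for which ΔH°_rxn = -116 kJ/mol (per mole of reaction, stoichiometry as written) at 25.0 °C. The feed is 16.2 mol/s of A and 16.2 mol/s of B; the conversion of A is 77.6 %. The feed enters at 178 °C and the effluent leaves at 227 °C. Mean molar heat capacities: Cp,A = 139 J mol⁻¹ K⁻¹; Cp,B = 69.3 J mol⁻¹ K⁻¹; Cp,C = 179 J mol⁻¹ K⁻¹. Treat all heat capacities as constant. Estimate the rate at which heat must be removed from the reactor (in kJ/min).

Q_out = 82000 kJ/min

Extent of reaction ξ = 0.776 × 16.2 = 12.571 mol/s
Reaction term: ξ·ΔH°_rxn = 12.571 × -116 = -1458.3 kJ/s
Sensible, feed 178→25 °C: -516.29 kJ/s
Outlet flows (mol/s): A 3.6288, B 3.6288, C 12.571
Sensible, products 25→227 °C: 607.24 kJ/s
Q = ΔH = -1367.3 kJ/s = -1367.3 kW
Heat removed = 82039 kJ/min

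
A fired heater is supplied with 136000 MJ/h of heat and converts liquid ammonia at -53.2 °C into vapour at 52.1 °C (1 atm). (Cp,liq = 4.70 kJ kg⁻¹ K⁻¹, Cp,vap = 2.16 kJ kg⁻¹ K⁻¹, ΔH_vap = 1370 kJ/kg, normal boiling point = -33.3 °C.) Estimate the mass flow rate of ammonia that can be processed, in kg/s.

ṁ = 22.9 kg/s

Δh = 4.70×(-33.3−-53.2) + 1370 + 2.16×(52.1−-33.3) = 1648 kJ/kg
Q = 136000 MJ/h = 37778 kJ/s = 37778 kJ/s
ṁ = Q/Δh = 37778 / 1648 = 22.923 kg/s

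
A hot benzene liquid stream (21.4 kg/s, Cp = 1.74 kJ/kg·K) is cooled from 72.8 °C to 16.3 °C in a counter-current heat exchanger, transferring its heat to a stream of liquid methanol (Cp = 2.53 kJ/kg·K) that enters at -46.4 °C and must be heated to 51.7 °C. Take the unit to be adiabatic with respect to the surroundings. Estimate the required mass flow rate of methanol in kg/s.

ṁ_c = 8.48 kg/s

Heat released by hot stream: Q = 21.4 × 1.74 × (72.8 − 16.3) = 2103.8 kJ/s
Energy balance on cold side (adiabatic exchanger): Q = ṁ_c·Cp_c·(T_c,out − T_c,in)
ṁ_c = 2103.8 / [2.53 × (51.7 − -46.4)] = 8.4766 kg/s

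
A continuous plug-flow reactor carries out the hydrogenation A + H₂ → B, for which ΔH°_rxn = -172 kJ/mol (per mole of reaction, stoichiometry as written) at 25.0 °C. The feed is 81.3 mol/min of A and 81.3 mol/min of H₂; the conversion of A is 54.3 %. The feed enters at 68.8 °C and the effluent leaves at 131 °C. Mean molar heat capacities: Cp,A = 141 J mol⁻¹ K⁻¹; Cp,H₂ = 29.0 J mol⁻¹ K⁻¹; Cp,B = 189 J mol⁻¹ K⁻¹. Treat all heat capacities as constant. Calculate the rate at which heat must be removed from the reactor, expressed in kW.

Extent of reaction ξ = 0.543 × 81.3 = 44.146 mol/min
Reaction term: ξ·ΔH°_rxn = 44.146 × -172 = -7593.1 kJ/min
Sensible, feed 68.8→25 °C: -605.36 kJ/min
Outlet flows (mol/min): A 37.154, H₂ 37.154, B 44.146
Sensible, products 25→131 °C: 1553.9 kJ/min
Q = ΔH = -6644.5 kJ/min = -110.74 kW
Heat removed = 110.74 kW

Q_out = 111 kW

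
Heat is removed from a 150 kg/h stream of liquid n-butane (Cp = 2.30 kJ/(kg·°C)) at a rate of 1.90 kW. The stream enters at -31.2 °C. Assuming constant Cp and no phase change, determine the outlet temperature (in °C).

T_out = -51.0 °C

Q = 1.90 kW = 6840 kJ/h
ΔT = Q/(ṁ·Cp) = 6840/(150×2.30) = 19.826 K
T_out = -31.2 − 19.826 = -51.026 °C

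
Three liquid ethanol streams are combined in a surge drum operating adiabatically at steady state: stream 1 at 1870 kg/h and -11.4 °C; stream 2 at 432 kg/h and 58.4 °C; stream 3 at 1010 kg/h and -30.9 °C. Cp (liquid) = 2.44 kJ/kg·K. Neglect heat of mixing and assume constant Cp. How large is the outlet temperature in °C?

T_out = -8.24 °C

Energy balance with Q = 0: Σ ṁᵢCp,ᵢ(T_out − Tᵢ) = 0
Σ ṁᵢCp,ᵢTᵢ = 1870×2.44×-11.4 + 432×2.44×58.4 + 1010×2.44×-30.9 = -66608
Σ ṁᵢCp,ᵢ = 1870×2.44 + 432×2.44 + 1010×2.44 = 8081.3
T_out = -66608 / 8081.3 = -8.2422 °C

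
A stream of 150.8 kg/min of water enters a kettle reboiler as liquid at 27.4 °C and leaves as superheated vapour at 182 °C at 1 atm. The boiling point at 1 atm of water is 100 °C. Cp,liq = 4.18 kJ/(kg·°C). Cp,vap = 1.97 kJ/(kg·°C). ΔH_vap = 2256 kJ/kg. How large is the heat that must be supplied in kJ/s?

liquid 27.4→100 °C: 303.47 kJ/kg
vaporisation at 100 °C: 2256 kJ/kg
vapour 100→182 °C: 161.54 kJ/kg
Δh = 303.47 + 2256 + 161.54 = 2721 kJ/kg
Q = ṁ·Δh = 150.8 kg/min × 2721 kJ/kg = 410330 kJ/min
|Q| = 6838.8 kW

Q = 6840 kJ/s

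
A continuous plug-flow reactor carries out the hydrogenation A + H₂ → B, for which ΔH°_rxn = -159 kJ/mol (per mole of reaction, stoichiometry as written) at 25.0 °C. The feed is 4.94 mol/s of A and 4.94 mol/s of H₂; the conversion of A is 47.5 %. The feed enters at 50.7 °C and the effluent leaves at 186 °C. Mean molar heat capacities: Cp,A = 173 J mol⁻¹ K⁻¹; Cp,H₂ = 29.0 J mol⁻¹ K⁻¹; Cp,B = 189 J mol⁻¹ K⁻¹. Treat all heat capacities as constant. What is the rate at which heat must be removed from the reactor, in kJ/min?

Q_out = 14600 kJ/min

Extent of reaction ξ = 0.475 × 4.94 = 2.3465 mol/s
Reaction term: ξ·ΔH°_rxn = 2.3465 × -159 = -373.09 kJ/s
Sensible, feed 50.7→25 °C: -25.646 kJ/s
Outlet flows (mol/s): A 2.5935, H₂ 2.5935, B 2.3465
Sensible, products 25→186 °C: 155.75 kJ/s
Q = ΔH = -242.99 kJ/s = -242.99 kW
Heat removed = 14579 kJ/min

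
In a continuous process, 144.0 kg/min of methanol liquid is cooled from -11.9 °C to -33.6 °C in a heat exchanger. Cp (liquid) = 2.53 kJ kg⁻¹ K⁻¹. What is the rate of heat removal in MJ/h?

Q = ṁ·Cp·ΔT = 144.0 × 2.53 × (-33.6 − -11.9) = -7905.7 kJ/min
Converting: 7905.7 / 60 s = 131.76 kW
Cooling duty = 474.34 MJ/h

Q_c = 474 MJ/h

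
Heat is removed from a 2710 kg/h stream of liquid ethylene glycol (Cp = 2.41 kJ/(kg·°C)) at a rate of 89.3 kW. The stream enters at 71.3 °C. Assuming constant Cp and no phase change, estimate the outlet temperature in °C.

Q = 89.3 kW = 321480 kJ/h
ΔT = Q/(ṁ·Cp) = 321480/(2710×2.41) = 49.223 K
T_out = 71.3 − 49.223 = 22.077 °C

T_out = 22.1 °C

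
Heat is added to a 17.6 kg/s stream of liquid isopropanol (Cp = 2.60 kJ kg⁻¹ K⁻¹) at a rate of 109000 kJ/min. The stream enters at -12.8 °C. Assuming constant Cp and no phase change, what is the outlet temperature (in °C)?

Q = 109000 kJ/min = 1816.7 kJ/s
ΔT = Q/(ṁ·Cp) = 1816.7/(17.6×2.60) = 39.7 K
T_out = -12.8 + 39.7 = 26.9 °C

T_out = 26.9 °C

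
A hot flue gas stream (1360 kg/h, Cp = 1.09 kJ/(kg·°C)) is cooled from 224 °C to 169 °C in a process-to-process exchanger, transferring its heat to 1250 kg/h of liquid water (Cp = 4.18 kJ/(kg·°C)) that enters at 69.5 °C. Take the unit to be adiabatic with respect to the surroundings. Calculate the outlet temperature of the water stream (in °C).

Heat released by hot stream: Q = 1360 × 1.09 × (224 − 169) = 81532 kJ/h
Energy balance on cold side (adiabatic exchanger): Q = ṁ_c·Cp_c·(T_c,out − T_c,in)
T_c,out = 69.5 + 81532/(1250 × 4.18) = 85.104 °C

T_c,out = 85.1 °C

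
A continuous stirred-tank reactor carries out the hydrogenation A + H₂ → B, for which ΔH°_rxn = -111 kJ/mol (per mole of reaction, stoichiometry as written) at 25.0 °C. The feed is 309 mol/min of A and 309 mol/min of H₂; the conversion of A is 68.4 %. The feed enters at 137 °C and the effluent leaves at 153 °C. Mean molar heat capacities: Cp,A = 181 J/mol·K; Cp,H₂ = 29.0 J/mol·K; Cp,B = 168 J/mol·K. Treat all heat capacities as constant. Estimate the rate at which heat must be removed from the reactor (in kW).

Q_out = 393 kW

Extent of reaction ξ = 0.684 × 309 = 211.36 mol/min
Reaction term: ξ·ΔH°_rxn = 211.36 × -111 = -23461 kJ/min
Sensible, feed 137→25 °C: -7267.7 kJ/min
Outlet flows (mol/min): A 97.644, H₂ 97.644, B 211.36
Sensible, products 25→153 °C: 7169.7 kJ/min
Q = ΔH = -23559 kJ/min = -392.64 kW
Heat removed = 392.64 kW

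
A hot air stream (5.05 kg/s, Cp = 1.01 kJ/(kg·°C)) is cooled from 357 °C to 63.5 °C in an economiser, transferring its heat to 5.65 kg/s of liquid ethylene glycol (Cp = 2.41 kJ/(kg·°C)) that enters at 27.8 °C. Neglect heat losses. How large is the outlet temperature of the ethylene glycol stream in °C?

T_c,out = 138 °C

Heat released by hot stream: Q = 5.05 × 1.01 × (357 − 63.5) = 1497 kJ/s
Energy balance on cold side (adiabatic exchanger): Q = ṁ_c·Cp_c·(T_c,out − T_c,in)
T_c,out = 27.8 + 1497/(5.65 × 2.41) = 137.74 °C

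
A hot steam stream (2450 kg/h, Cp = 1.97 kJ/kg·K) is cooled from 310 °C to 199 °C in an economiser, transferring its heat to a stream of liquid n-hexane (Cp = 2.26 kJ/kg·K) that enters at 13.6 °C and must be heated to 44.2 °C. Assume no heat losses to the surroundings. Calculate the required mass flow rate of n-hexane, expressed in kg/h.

ṁ_c = 7750 kg/h

Heat released by hot stream: Q = 2450 × 1.97 × (310 − 199) = 535740 kJ/h
Energy balance on cold side (adiabatic exchanger): Q = ṁ_c·Cp_c·(T_c,out − T_c,in)
ṁ_c = 535740 / [2.26 × (44.2 − 13.6)] = 7746.9 kg/h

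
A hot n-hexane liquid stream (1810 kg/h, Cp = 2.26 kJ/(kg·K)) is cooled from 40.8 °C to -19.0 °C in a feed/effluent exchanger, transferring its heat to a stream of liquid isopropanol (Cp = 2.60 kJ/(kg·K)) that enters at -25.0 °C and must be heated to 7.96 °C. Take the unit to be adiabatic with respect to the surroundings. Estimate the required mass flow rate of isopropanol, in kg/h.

ṁ_c = 2850 kg/h

Heat released by hot stream: Q = 1810 × 2.26 × (40.8 − -19.0) = 244620 kJ/h
Energy balance on cold side (adiabatic exchanger): Q = ṁ_c·Cp_c·(T_c,out − T_c,in)
ṁ_c = 244620 / [2.60 × (7.96 − -25.0)] = 2854.5 kg/h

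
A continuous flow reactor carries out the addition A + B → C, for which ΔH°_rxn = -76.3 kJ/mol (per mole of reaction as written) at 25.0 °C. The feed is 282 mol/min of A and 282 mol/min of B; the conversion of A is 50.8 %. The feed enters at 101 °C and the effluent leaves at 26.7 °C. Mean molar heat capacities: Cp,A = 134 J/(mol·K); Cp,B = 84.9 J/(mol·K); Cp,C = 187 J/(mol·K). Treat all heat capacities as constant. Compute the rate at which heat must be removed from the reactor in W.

Extent of reaction ξ = 0.508 × 282 = 143.26 mol/min
Reaction term: ξ·ΔH°_rxn = 143.26 × -76.3 = -10930 kJ/min
Sensible, feed 101→25 °C: -4691.5 kJ/min
Outlet flows (mol/min): A 138.74, B 138.74, C 143.26
Sensible, products 25→26.7 °C: 97.172 kJ/min
Q = ΔH = -15525 kJ/min = -258.75 kW
Heat removed = 258750 W

Q_out = 259000 W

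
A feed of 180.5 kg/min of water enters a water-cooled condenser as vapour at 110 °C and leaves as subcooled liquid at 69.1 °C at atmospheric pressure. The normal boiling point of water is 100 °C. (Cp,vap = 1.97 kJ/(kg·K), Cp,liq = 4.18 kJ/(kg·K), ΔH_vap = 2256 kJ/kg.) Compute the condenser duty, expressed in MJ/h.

vapour 110→100 °C: -19.7 kJ/kg
condensation at 100 °C: -2256 kJ/kg
liquid 100→69.1 °C: -129.16 kJ/kg
Δh = -19.7 + -2256 + -129.16 = -2404.9 kJ/kg
Q = ṁ·Δh = 180.5 kg/min × -2404.9 kJ/kg = -434080 kJ/min
|Q| = 7234.6 kW = 26045 MJ/h

Q_c = 26000 MJ/h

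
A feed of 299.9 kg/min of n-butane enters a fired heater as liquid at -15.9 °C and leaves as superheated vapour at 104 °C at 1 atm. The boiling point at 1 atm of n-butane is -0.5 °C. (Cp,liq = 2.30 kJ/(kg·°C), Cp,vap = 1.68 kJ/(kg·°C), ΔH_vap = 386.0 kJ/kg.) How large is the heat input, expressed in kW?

liquid -15.9→-0.5 °C: 35.42 kJ/kg
vaporisation at -0.5 °C: 386 kJ/kg
vapour -0.5→104 °C: 175.56 kJ/kg
Δh = 35.42 + 386 + 175.56 = 596.98 kJ/kg
Q = ṁ·Δh = 299.9 kg/min × 596.98 kJ/kg = 179030 kJ/min
|Q| = 2983.9 kW

Q = 2980 kW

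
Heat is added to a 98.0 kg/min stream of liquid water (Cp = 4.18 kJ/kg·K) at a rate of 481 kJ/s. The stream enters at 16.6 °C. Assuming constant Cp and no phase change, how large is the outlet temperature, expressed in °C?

T_out = 87.1 °C

Q = 481 kJ/s = 28860 kJ/min
ΔT = Q/(ṁ·Cp) = 28860/(98.0×4.18) = 70.452 K
T_out = 16.6 + 70.452 = 87.052 °C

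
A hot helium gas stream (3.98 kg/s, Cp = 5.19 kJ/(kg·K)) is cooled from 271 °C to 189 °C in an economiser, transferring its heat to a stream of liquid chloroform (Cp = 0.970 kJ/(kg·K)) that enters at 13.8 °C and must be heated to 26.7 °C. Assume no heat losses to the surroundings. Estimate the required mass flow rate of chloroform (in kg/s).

Heat released by hot stream: Q = 3.98 × 5.19 × (271 − 189) = 1693.8 kJ/s
Energy balance on cold side (adiabatic exchanger): Q = ṁ_c·Cp_c·(T_c,out − T_c,in)
ṁ_c = 1693.8 / [0.970 × (26.7 − 13.8)] = 135.36 kg/s

ṁ_c = 135 kg/s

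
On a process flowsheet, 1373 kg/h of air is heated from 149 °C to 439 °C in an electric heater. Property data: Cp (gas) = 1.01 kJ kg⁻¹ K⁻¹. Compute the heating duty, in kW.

Q = ṁ·Cp·ΔT = 1373 × 1.01 × (439 − 149) = 402150 kJ/h
Converting: 402150 / 3600 s = 111.71 kW

Q = 112 kW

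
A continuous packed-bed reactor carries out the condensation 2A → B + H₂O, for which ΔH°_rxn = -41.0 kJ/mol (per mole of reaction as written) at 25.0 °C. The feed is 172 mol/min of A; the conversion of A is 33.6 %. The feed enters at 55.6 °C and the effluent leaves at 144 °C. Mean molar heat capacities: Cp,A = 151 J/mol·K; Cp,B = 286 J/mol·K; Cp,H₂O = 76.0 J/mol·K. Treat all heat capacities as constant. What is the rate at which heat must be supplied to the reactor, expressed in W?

Extent of reaction ξ = 0.336 × 172 / 2 = 28.896 mol/min
Reaction term: ξ·ΔH°_rxn = 28.896 × -41.0 = -1184.7 kJ/min
Sensible, feed 55.6→25 °C: -794.74 kJ/min
Outlet flows (mol/min): A 114.21, B 28.896, H₂O 28.896
Sensible, products 25→144 °C: 3297 kJ/min
Q = ΔH = 1317.5 kJ/min = 21.958 kW
Heat supplied = 21958 W

Q_in = 22000 W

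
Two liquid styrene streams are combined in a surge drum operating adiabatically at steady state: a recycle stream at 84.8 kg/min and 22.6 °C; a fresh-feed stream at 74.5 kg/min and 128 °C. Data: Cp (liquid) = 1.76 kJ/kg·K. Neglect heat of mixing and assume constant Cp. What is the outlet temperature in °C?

T_out = 71.9 °C

Adiabatic, steady state ⇒ Σ ṁᵢCp,ᵢ(T_out − Tᵢ) = 0
Σ ṁᵢCp,ᵢTᵢ = 84.8×1.76×22.6 + 74.5×1.76×128 = 20156
Σ ṁᵢCp,ᵢ = 84.8×1.76 + 74.5×1.76 = 280.37
T_out = 20156 / 280.37 = 71.893 °C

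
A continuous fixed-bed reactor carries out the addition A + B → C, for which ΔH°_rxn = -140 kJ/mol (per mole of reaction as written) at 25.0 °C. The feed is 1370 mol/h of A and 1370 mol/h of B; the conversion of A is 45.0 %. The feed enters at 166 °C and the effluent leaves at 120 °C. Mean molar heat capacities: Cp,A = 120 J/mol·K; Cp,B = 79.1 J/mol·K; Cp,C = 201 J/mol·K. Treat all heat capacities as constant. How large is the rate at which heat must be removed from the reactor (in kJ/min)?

Extent of reaction ξ = 0.450 × 1370 = 616.5 mol/h
Reaction term: ξ·ΔH°_rxn = 616.5 × -140 = -86310 kJ/h
Sensible, feed 166→25 °C: -38460 kJ/h
Outlet flows (mol/h): A 753.5, B 753.5, C 616.5
Sensible, products 25→120 °C: 26024 kJ/h
Q = ΔH = -98746 kJ/h = -27.429 kW
Heat removed = 1645.8 kJ/min

Q_out = 1650 kJ/min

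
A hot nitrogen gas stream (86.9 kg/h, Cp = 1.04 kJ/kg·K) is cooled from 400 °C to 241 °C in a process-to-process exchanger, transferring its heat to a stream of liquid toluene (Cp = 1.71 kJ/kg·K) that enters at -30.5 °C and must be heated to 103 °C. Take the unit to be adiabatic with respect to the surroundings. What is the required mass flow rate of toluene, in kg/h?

ṁ_c = 62.9 kg/h

Heat released by hot stream: Q = 86.9 × 1.04 × (400 − 241) = 14370 kJ/h
Energy balance on cold side (adiabatic exchanger): Q = ṁ_c·Cp_c·(T_c,out − T_c,in)
ṁ_c = 14370 / [1.71 × (103 − -30.5)] = 62.947 kg/h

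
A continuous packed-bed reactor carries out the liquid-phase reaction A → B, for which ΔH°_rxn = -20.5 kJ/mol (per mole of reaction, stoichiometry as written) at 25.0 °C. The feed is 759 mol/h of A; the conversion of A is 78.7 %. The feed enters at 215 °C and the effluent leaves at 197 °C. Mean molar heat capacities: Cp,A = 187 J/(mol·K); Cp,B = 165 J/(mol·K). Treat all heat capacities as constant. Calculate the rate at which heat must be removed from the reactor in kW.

Q_out = 4.74 kW

Extent of reaction ξ = 0.787 × 759 = 597.33 mol/h
Reaction term: ξ·ΔH°_rxn = 597.33 × -20.5 = -12245 kJ/h
Sensible, feed 215→25 °C: -26967 kJ/h
Outlet flows (mol/h): A 161.67, B 597.33
Sensible, products 25→197 °C: 22152 kJ/h
Q = ΔH = -17060 kJ/h = -4.739 kW
Heat removed = 4.739 kW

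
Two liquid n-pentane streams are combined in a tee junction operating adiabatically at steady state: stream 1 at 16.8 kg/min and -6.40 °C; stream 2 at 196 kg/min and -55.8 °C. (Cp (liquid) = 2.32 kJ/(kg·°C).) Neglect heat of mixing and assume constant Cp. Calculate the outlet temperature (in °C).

T_out = -51.9 °C

Adiabatic, steady state ⇒ Σ ṁᵢCp,ᵢ(T_out − Tᵢ) = 0
T_out = Σ ṁᵢCp,ᵢTᵢ / Σ ṁᵢCp,ᵢ
      = -25623 / 493.7 = -51.9 °C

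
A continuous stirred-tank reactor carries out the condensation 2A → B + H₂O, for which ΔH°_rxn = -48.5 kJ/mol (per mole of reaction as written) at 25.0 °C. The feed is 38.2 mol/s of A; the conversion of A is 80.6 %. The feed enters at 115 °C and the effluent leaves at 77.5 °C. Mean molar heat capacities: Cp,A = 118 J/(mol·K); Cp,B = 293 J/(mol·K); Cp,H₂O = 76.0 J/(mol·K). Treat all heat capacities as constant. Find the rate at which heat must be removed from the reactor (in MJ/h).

Extent of reaction ξ = 0.806 × 38.2 / 2 = 15.395 mol/s
Reaction term: ξ·ΔH°_rxn = 15.395 × -48.5 = -746.64 kJ/s
Sensible, feed 115→25 °C: -405.68 kJ/s
Outlet flows (mol/s): A 7.4108, B 15.395, H₂O 15.395
Sensible, products 25→77.5 °C: 344.14 kJ/s
Q = ΔH = -808.18 kJ/s = -808.18 kW
Heat removed = 2909.4 MJ/h

Q_out = 2910 MJ/h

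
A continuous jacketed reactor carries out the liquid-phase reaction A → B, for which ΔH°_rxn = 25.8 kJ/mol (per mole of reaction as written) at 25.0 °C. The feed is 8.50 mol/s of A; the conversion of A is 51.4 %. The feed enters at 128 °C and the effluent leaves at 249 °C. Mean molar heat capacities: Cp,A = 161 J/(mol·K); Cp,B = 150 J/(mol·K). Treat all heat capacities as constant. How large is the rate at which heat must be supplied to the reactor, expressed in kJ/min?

Extent of reaction ξ = 0.514 × 8.50 = 4.369 mol/s
Reaction term: ξ·ΔH°_rxn = 4.369 × 25.8 = 112.72 kJ/s
Sensible, feed 128→25 °C: -140.96 kJ/s
Outlet flows (mol/s): A 4.131, B 4.369
Sensible, products 25→249 °C: 295.78 kJ/s
Q = ΔH = 267.54 kJ/s = 267.54 kW
Heat supplied = 16053 kJ/min

Q_in = 16100 kJ/min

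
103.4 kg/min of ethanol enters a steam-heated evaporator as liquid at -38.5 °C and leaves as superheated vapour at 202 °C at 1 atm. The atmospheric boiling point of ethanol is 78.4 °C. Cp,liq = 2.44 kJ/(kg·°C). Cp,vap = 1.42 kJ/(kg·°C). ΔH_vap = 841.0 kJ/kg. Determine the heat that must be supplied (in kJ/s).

Q = 2240 kJ/s

liquid -38.5→78.4 °C: 285.24 kJ/kg
vaporisation at 78.4 °C: 841 kJ/kg
vapour 78.4→202 °C: 175.51 kJ/kg
Δh = 285.24 + 841 + 175.51 = 1301.7 kJ/kg
Q = ṁ·Δh = 103.4 kg/min × 1301.7 kJ/kg = 134600 kJ/min
|Q| = 2243.3 kW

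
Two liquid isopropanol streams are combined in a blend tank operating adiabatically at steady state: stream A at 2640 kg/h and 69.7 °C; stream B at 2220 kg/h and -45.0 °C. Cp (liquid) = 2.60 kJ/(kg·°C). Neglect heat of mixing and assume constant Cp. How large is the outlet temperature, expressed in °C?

T_out = 17.3 °C

No heat crosses the boundary, so H_out = H_in.
T_out = Σ ṁᵢCp,ᵢTᵢ / Σ ṁᵢCp,ᵢ
      = 218680 / 12636 = 17.306 °C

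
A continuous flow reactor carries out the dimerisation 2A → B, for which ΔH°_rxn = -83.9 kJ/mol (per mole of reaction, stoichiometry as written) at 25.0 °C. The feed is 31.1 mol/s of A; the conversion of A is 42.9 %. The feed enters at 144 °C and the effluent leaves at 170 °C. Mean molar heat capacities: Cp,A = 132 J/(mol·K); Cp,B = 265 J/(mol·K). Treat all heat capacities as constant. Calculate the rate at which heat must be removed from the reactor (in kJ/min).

Extent of reaction ξ = 0.429 × 31.1 / 2 = 6.671 mol/s
Reaction term: ξ·ΔH°_rxn = 6.671 × -83.9 = -559.69 kJ/s
Sensible, feed 144→25 °C: -488.52 kJ/s
Outlet flows (mol/s): A 17.758, B 6.671
Sensible, products 25→170 °C: 596.22 kJ/s
Q = ΔH = -451.99 kJ/s = -451.99 kW
Heat removed = 27119 kJ/min

Q_out = 27100 kJ/min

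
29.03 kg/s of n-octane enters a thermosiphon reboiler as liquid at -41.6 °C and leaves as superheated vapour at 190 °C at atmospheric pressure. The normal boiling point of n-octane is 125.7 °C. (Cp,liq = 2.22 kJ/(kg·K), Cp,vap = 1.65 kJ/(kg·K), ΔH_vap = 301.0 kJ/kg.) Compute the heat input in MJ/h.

Q = 81400 MJ/h

liquid -41.6→125.7 °C: 371.41 kJ/kg
vaporisation at 125.7 °C: 301 kJ/kg
vapour 125.7→190 °C: 106.09 kJ/kg
Δh = 371.41 + 301 + 106.09 = 778.5 kJ/kg
Q = ṁ·Δh = 29.03 kg/s × 778.5 kJ/kg = 22600 kJ/s
|Q| = 22600 kW = 81360 MJ/h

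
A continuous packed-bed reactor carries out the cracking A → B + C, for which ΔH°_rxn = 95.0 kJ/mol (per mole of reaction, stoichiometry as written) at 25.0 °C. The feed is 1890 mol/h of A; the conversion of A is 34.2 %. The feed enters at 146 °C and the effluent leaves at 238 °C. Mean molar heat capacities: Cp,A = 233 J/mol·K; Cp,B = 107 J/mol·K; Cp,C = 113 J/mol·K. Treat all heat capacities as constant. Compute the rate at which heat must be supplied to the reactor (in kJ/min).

Extent of reaction ξ = 0.342 × 1890 = 646.38 mol/h
Reaction term: ξ·ΔH°_rxn = 646.38 × 95.0 = 61406 kJ/h
Sensible, feed 146→25 °C: -53285 kJ/h
Outlet flows (mol/h): A 1243.6, B 646.38, C 646.38
Sensible, products 25→238 °C: 92009 kJ/h
Q = ΔH = 100130 kJ/h = 27.814 kW
Heat supplied = 1668.8 kJ/min

Q_in = 1670 kJ/min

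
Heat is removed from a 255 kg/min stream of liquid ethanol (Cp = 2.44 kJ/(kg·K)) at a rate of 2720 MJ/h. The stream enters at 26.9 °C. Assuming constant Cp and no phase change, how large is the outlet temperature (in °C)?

T_out = -46.0 °C

Q = 2720 MJ/h = 45333 kJ/min
ΔT = Q/(ṁ·Cp) = 45333/(255×2.44) = 72.86 K
T_out = 26.9 − 72.86 = -45.96 °C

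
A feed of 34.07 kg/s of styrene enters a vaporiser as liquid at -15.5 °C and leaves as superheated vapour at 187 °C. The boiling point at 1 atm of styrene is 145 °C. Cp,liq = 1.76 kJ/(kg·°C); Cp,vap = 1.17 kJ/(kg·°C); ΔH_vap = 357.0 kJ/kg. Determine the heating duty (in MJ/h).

liquid -15.5→145 °C: 282.48 kJ/kg
vaporisation at 145 °C: 357 kJ/kg
vapour 145→187 °C: 49.14 kJ/kg
Δh = 282.48 + 357 + 49.14 = 688.62 kJ/kg
Q = ṁ·Δh = 34.07 kg/s × 688.62 kJ/kg = 23461 kJ/s
|Q| = 23461 kW = 84461 MJ/h

Q = 84500 MJ/h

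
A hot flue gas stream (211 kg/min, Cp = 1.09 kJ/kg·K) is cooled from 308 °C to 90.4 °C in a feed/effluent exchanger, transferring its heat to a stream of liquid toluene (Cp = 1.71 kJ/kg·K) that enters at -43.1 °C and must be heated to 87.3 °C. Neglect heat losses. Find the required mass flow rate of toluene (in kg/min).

Heat released by hot stream: Q = 211 × 1.09 × (308 − 90.4) = 50046 kJ/min
Energy balance on cold side (adiabatic exchanger): Q = ṁ_c·Cp_c·(T_c,out − T_c,in)
ṁ_c = 50046 / [1.71 × (87.3 − -43.1)] = 224.44 kg/min

ṁ_c = 224 kg/min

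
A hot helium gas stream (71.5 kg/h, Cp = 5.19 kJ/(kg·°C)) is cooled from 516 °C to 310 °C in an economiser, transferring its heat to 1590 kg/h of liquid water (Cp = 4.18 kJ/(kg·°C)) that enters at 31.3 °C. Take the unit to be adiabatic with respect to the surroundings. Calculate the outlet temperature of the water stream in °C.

Heat released by hot stream: Q = 71.5 × 5.19 × (516 − 310) = 76444 kJ/h
Energy balance on cold side (adiabatic exchanger): Q = ṁ_c·Cp_c·(T_c,out − T_c,in)
T_c,out = 31.3 + 76444/(1590 × 4.18) = 42.802 °C

T_c,out = 42.8 °C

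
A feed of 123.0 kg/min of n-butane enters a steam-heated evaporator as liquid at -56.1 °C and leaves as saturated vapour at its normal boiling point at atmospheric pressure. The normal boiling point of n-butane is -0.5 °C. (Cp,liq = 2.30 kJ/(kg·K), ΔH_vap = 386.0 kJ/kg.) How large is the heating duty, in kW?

liquid -56.1→-0.5 °C: 127.88 kJ/kg
vaporisation at -0.5 °C: 386 kJ/kg
Δh = 127.88 + 386 = 513.88 kJ/kg
Q = ṁ·Δh = 123.0 kg/min × 513.88 kJ/kg = 63207 kJ/min
|Q| = 1053.5 kW

Q = 1050 kW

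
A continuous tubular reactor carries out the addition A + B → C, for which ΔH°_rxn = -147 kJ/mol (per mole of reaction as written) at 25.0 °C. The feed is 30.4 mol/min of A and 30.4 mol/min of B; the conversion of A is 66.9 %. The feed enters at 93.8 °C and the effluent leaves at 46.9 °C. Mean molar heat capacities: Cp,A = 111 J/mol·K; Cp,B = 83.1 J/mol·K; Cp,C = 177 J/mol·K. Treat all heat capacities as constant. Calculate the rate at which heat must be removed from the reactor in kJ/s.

Extent of reaction ξ = 0.669 × 30.4 = 20.338 mol/min
Reaction term: ξ·ΔH°_rxn = 20.338 × -147 = -2989.6 kJ/min
Sensible, feed 93.8→25 °C: -405.96 kJ/min
Outlet flows (mol/min): A 10.062, B 10.062, C 20.338
Sensible, products 25→46.9 °C: 121.61 kJ/min
Q = ΔH = -3274 kJ/min = -54.566 kW
Heat removed = 54.566 kJ/s

Q_out = 54.6 kJ/s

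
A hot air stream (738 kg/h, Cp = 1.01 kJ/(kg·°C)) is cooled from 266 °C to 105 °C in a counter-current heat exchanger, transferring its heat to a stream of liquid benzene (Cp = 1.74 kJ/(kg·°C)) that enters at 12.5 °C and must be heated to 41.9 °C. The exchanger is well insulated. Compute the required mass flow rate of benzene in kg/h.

Heat released by hot stream: Q = 738 × 1.01 × (266 − 105) = 120010 kJ/h
Energy balance on cold side (adiabatic exchanger): Q = ṁ_c·Cp_c·(T_c,out − T_c,in)
ṁ_c = 120010 / [1.74 × (41.9 − 12.5)] = 2345.9 kg/h

ṁ_c = 2350 kg/h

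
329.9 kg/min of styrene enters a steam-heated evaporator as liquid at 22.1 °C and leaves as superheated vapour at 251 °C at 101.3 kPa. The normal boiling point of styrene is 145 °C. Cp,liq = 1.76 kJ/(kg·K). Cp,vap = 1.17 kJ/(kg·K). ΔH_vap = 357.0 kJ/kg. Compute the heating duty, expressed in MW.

Q = 3.83 MW

liquid 22.1→145 °C: 216.3 kJ/kg
vaporisation at 145 °C: 357 kJ/kg
vapour 145→251 °C: 124.02 kJ/kg
Δh = 216.3 + 357 + 124.02 = 697.32 kJ/kg
Q = ṁ·Δh = 329.9 kg/min × 697.32 kJ/kg = 230050 kJ/min
|Q| = 3834.1 kW = 3.8341 MW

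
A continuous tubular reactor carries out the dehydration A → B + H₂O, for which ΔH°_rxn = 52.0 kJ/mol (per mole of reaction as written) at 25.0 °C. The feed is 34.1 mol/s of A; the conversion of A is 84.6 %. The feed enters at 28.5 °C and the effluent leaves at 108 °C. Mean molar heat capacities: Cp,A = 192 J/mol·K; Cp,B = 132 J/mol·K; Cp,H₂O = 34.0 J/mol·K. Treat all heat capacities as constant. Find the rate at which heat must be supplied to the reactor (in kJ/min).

Extent of reaction ξ = 0.846 × 34.1 = 28.849 mol/s
Reaction term: ξ·ΔH°_rxn = 28.849 × 52.0 = 1500.1 kJ/s
Sensible, feed 28.5→25 °C: -22.915 kJ/s
Outlet flows (mol/s): A 5.2514, B 28.849, H₂O 28.849
Sensible, products 25→108 °C: 481.16 kJ/s
Q = ΔH = 1958.4 kJ/s = 1958.4 kW
Heat supplied = 117500 kJ/min

Q_in = 118000 kJ/min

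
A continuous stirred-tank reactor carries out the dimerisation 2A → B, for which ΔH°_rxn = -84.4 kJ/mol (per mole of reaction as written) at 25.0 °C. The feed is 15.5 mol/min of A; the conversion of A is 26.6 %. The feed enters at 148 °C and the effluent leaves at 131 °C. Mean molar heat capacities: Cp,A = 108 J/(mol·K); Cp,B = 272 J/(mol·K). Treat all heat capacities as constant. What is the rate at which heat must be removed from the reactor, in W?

Q_out = 3170 W

Extent of reaction ξ = 0.266 × 15.5 / 2 = 2.0615 mol/min
Reaction term: ξ·ΔH°_rxn = 2.0615 × -84.4 = -173.99 kJ/min
Sensible, feed 148→25 °C: -205.9 kJ/min
Outlet flows (mol/min): A 11.377, B 2.0615
Sensible, products 25→131 °C: 189.68 kJ/min
Q = ΔH = -190.21 kJ/min = -3.1702 kW
Heat removed = 3170.2 W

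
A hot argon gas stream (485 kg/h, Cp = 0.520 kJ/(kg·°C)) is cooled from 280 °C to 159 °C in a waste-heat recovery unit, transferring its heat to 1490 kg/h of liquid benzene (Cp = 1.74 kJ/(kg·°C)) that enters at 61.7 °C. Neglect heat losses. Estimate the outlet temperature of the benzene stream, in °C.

T_c,out = 73.5 °C

Heat released by hot stream: Q = 485 × 0.520 × (280 − 159) = 30516 kJ/h
Energy balance on cold side (adiabatic exchanger): Q = ṁ_c·Cp_c·(T_c,out − T_c,in)
T_c,out = 61.7 + 30516/(1490 × 1.74) = 73.471 °C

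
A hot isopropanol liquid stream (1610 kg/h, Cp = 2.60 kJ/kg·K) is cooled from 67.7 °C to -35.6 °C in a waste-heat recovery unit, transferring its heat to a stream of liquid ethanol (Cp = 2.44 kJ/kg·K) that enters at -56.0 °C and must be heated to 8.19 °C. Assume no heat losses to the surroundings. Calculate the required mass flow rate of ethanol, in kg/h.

ṁ_c = 2760 kg/h

Heat released by hot stream: Q = 1610 × 2.60 × (67.7 − -35.6) = 432410 kJ/h
Energy balance on cold side (adiabatic exchanger): Q = ṁ_c·Cp_c·(T_c,out − T_c,in)
ṁ_c = 432410 / [2.44 × (8.19 − -56.0)] = 2760.8 kg/h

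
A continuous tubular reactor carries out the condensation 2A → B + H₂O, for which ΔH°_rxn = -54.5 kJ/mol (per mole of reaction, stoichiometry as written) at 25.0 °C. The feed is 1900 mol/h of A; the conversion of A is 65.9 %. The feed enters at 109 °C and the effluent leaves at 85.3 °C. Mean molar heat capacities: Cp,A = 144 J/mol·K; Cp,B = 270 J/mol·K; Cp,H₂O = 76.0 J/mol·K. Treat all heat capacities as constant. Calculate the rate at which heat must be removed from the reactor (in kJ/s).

Q_out = 10.7 kJ/s

Extent of reaction ξ = 0.659 × 1900 / 2 = 626.05 mol/h
Reaction term: ξ·ΔH°_rxn = 626.05 × -54.5 = -34120 kJ/h
Sensible, feed 109→25 °C: -22982 kJ/h
Outlet flows (mol/h): A 647.9, B 626.05, H₂O 626.05
Sensible, products 25→85.3 °C: 18688 kJ/h
Q = ΔH = -38414 kJ/h = -10.671 kW
Heat removed = 10.671 kJ/s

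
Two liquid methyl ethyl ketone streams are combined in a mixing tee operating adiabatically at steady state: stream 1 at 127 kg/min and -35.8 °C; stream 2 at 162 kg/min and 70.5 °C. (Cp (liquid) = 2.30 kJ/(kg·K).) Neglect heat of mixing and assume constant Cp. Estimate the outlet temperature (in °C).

T_out = 23.8 °C

No heat crosses the boundary, so H_out = H_in.
Σ ṁᵢCp,ᵢTᵢ = 127×2.30×-35.8 + 162×2.30×70.5 = 15811
Σ ṁᵢCp,ᵢ = 127×2.30 + 162×2.30 = 664.7
T_out = 15811 / 664.7 = 23.787 °C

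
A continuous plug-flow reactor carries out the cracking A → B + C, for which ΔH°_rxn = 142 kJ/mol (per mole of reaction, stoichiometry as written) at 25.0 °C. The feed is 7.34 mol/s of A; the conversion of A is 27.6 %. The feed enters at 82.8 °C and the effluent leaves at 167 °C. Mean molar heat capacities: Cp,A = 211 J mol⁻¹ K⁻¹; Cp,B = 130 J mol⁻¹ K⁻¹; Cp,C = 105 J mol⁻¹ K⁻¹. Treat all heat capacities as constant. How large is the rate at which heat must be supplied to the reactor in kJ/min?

Q_in = 25500 kJ/min

Extent of reaction ξ = 0.276 × 7.34 = 2.0258 mol/s
Reaction term: ξ·ΔH°_rxn = 2.0258 × 142 = 287.67 kJ/s
Sensible, feed 82.8→25 °C: -89.517 kJ/s
Outlet flows (mol/s): A 5.3142, B 2.0258, C 2.0258
Sensible, products 25→167 °C: 226.83 kJ/s
Q = ΔH = 424.98 kJ/s = 424.98 kW
Heat supplied = 25499 kJ/min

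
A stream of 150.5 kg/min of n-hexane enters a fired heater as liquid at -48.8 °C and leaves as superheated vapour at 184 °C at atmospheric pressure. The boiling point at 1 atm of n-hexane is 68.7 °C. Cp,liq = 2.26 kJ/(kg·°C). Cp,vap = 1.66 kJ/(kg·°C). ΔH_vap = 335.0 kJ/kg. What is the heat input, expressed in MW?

Q = 1.99 MW

liquid -48.8→68.7 °C: 265.55 kJ/kg
vaporisation at 68.7 °C: 335 kJ/kg
vapour 68.7→184 °C: 191.4 kJ/kg
Δh = 265.55 + 335 + 191.4 = 791.95 kJ/kg
Q = ṁ·Δh = 150.5 kg/min × 791.95 kJ/kg = 119190 kJ/min
|Q| = 1986.5 kW = 1.9865 MW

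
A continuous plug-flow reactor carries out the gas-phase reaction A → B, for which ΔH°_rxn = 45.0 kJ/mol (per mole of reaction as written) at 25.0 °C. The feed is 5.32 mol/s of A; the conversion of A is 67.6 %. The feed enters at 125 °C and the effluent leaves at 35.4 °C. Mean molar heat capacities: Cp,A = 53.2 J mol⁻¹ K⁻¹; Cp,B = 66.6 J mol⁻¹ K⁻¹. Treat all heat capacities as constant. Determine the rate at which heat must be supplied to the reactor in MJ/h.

Q_in = 493 MJ/h

Extent of reaction ξ = 0.676 × 5.32 = 3.5963 mol/s
Reaction term: ξ·ΔH°_rxn = 3.5963 × 45.0 = 161.83 kJ/s
Sensible, feed 125→25 °C: -28.302 kJ/s
Outlet flows (mol/s): A 1.7237, B 3.5963
Sensible, products 25→35.4 °C: 3.4446 kJ/s
Q = ΔH = 136.98 kJ/s = 136.98 kW
Heat supplied = 493.12 MJ/h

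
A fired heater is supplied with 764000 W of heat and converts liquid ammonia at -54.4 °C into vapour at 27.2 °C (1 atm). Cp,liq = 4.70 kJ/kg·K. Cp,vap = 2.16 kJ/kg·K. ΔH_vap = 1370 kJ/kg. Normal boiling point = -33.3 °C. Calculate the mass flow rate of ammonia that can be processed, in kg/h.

ṁ = 1720 kg/h

Δh = 4.70×(-33.3−-54.4) + 1370 + 2.16×(27.2−-33.3) = 1599.9 kJ/kg
Q = 764000 W = 764 kJ/s = 2.7504e+06 kJ/h
ṁ = Q/Δh = 2.7504e+06 / 1599.9 = 1719.2 kg/h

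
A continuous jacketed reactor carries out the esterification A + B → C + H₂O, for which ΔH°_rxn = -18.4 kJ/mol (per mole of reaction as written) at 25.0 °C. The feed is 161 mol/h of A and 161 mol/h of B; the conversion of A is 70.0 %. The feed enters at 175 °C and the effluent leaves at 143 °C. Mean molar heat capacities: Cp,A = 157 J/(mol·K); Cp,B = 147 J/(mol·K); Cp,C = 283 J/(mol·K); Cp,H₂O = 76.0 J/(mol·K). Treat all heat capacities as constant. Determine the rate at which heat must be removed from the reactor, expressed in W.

Extent of reaction ξ = 0.700 × 161 = 112.7 mol/h
Reaction term: ξ·ΔH°_rxn = 112.7 × -18.4 = -2073.7 kJ/h
Sensible, feed 175→25 °C: -7341.6 kJ/h
Outlet flows (mol/h): A 48.3, B 48.3, C 112.7, H₂O 112.7
Sensible, products 25→143 °C: 6506.8 kJ/h
Q = ΔH = -2908.5 kJ/h = -0.80791 kW
Heat removed = 807.91 W

Q_out = 808 W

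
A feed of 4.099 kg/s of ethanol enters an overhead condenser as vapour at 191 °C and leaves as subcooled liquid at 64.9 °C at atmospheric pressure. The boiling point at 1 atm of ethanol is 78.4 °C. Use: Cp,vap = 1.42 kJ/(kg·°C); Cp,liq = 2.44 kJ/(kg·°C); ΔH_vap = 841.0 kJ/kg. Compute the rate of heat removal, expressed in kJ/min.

vapour 191→78.4 °C: -159.89 kJ/kg
condensation at 78.4 °C: -841 kJ/kg
liquid 78.4→64.9 °C: -32.94 kJ/kg
Δh = -159.89 + -841 + -32.94 = -1033.8 kJ/kg
Q = ṁ·Δh = 4.099 kg/s × -1033.8 kJ/kg = -4237.7 kJ/s
|Q| = 4237.7 kW = 254260 kJ/min

Q_c = 254000 kJ/min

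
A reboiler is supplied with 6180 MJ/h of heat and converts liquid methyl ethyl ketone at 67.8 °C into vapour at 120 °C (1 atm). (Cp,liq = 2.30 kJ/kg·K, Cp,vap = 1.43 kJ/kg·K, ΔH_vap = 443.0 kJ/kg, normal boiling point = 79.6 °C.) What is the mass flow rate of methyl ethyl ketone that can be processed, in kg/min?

ṁ = 195 kg/min

Δh = 2.30×(79.6−67.8) + 443.0 + 1.43×(120−79.6) = 527.91 kJ/kg
Q = 6180 MJ/h = 1716.7 kJ/s = 103000 kJ/min
ṁ = Q/Δh = 103000 / 527.91 = 195.11 kg/min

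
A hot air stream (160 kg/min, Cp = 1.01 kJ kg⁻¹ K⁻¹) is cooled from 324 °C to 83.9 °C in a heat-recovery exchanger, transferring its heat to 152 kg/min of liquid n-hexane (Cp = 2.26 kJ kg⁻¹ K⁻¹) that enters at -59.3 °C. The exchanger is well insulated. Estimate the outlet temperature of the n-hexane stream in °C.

T_c,out = 53.6 °C

Heat released by hot stream: Q = 160 × 1.01 × (324 − 83.9) = 38800 kJ/min
Energy balance on cold side (adiabatic exchanger): Q = ṁ_c·Cp_c·(T_c,out − T_c,in)
T_c,out = -59.3 + 38800/(152 × 2.26) = 53.649 °C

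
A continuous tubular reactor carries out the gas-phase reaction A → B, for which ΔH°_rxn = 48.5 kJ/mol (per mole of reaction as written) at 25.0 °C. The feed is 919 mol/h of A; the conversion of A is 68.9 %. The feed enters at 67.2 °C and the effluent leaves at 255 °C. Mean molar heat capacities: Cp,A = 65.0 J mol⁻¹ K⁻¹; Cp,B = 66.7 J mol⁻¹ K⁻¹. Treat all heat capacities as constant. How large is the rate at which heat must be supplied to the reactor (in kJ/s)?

Extent of reaction ξ = 0.689 × 919 = 633.19 mol/h
Reaction term: ξ·ΔH°_rxn = 633.19 × 48.5 = 30710 kJ/h
Sensible, feed 67.2→25 °C: -2520.8 kJ/h
Outlet flows (mol/h): A 285.81, B 633.19
Sensible, products 25→255 °C: 13987 kJ/h
Q = ΔH = 42176 kJ/h = 11.715 kW
Heat supplied = 11.715 kJ/s

Q_in = 11.7 kJ/s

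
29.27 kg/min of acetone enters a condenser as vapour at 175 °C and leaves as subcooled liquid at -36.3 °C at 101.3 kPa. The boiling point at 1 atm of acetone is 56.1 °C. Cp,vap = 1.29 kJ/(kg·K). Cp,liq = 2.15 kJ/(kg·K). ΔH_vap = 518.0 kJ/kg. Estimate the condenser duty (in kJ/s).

Q_c = 424 kJ/s

vapour 175→56.1 °C: -153.38 kJ/kg
condensation at 56.1 °C: -518 kJ/kg
liquid 56.1→-36.3 °C: -198.66 kJ/kg
Δh = -153.38 + -518 + -198.66 = -870.04 kJ/kg
Q = ṁ·Δh = 29.27 kg/min × -870.04 kJ/kg = -25466 kJ/min
|Q| = 424.44 kW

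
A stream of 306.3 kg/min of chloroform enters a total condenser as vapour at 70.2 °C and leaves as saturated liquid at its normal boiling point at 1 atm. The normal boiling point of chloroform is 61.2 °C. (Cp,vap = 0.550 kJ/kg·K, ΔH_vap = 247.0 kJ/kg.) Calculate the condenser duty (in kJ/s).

Q_c = 1290 kJ/s

vapour 70.2→61.2 °C: -4.95 kJ/kg
condensation at 61.2 °C: -247 kJ/kg
Δh = -4.95 + -247 = -251.95 kJ/kg
Q = ṁ·Δh = 306.3 kg/min × -251.95 kJ/kg = -77172 kJ/min
|Q| = 1286.2 kW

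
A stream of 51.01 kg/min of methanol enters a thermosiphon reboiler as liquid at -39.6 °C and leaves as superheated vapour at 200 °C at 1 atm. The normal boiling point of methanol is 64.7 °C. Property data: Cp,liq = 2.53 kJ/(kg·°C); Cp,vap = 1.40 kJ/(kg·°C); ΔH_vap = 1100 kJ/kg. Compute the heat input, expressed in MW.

Q = 1.32 MW

liquid -39.6→64.7 °C: 263.88 kJ/kg
vaporisation at 64.7 °C: 1100 kJ/kg
vapour 64.7→200 °C: 189.42 kJ/kg
Δh = 263.88 + 1100 + 189.42 = 1553.3 kJ/kg
Q = ṁ·Δh = 51.01 kg/min × 1553.3 kJ/kg = 79234 kJ/min
|Q| = 1320.6 kW = 1.3206 MW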